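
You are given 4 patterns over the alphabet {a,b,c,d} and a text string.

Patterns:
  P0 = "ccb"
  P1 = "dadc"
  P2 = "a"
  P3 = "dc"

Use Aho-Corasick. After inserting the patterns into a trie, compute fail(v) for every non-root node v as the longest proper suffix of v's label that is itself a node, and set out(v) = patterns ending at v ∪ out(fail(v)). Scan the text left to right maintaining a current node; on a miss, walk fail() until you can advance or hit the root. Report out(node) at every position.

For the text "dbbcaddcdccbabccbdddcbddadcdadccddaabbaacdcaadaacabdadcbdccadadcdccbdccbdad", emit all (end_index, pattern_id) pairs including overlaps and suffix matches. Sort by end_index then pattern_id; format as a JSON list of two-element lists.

Construct AC machine:
Trie nodes:
  n0 'ε': a→8 c→1 d→4
  n1 'c': c→2
  n2 'cc': b→3
  n3 'ccb': ·  [P0 ends]
  n4 'd': a→5 c→9
  n5 'da': d→6
  n6 'dad': c→7
  n7 'dadc': ·  [P1 ends]
  n8 'a': ·  [P2 ends]
  n9 'dc': ·  [P3 ends]

Failure links (BFS by depth):
  fail(1) 'c': from fail(0)=0 chase 'c': 0 ⇒ 0;  out=∅∪out(0)=∅
  fail(4) 'd': from fail(0)=0 chase 'd': 0 ⇒ 0;  out=∅∪out(0)=∅
  fail(8) 'a': from fail(0)=0 chase 'a': 0 ⇒ 0;  out={2}∪out(0)={2}
  fail(2) 'cc': from fail(1)=0 chase 'c': 0 ⇒ 1;  out=∅∪out(1)=∅
  fail(5) 'da': from fail(4)=0 chase 'a': 0 ⇒ 8;  out=∅∪out(8)={2}
  fail(9) 'dc': from fail(4)=0 chase 'c': 0 ⇒ 1;  out={3}∪out(1)={3}
  fail(3) 'ccb': from fail(2)=1 chase 'b': 1→0 ⇒ 0;  out={0}∪out(0)={0}
  fail(6) 'dad': from fail(5)=8 chase 'd': 8→0 ⇒ 4;  out=∅∪out(4)=∅
  fail(7) 'dadc': from fail(6)=4 chase 'c': 4 ⇒ 9;  out={1}∪out(9)={1,3}

Text stream:
[0] read 'd'  n0⇒n4
[1] read 'b'  n4⇒n0 (fail-walked)
[2] read 'b'  n0⇒n0
[3] read 'c'  n0⇒n1
[4] read 'a'  n1⇒n8 (fail-walked)  ** P2@[4:4]
[5] read 'd'  n8⇒n4 (fail-walked)
[6] read 'd'  n4⇒n4 (fail-walked)
[7] read 'c'  n4⇒n9  ** P3@[6:7]
[8] read 'd'  n9⇒n4 (fail-walked)
[9] read 'c'  n4⇒n9  ** P3@[8:9]
[10] read 'c'  n9⇒n2 (fail-walked)
[11] read 'b'  n2⇒n3  ** P0@[9:11]
[12] read 'a'  n3⇒n8 (fail-walked)  ** P2@[12:12]
[13] read 'b'  n8⇒n0 (fail-walked)
[14] read 'c'  n0⇒n1
[15] read 'c'  n1⇒n2
[16] read 'b'  n2⇒n3  ** P0@[14:16]
[17] read 'd'  n3⇒n4 (fail-walked)
[18] read 'd'  n4⇒n4 (fail-walked)
[19] read 'd'  n4⇒n4 (fail-walked)
[20] read 'c'  n4⇒n9  ** P3@[19:20]
[21] read 'b'  n9⇒n0 (fail-walked)
[22] read 'd'  n0⇒n4
[23] read 'd'  n4⇒n4 (fail-walked)
[24] read 'a'  n4⇒n5  ** P2@[24:24]
[25] read 'd'  n5⇒n6
[26] read 'c'  n6⇒n7  ** P1@[23:26],P3@[25:26]
[27] read 'd'  n7⇒n4 (fail-walked)
[28] read 'a'  n4⇒n5  ** P2@[28:28]
[29] read 'd'  n5⇒n6
[30] read 'c'  n6⇒n7  ** P1@[27:30],P3@[29:30]
[31] read 'c'  n7⇒n2 (fail-walked)
[32] read 'd'  n2⇒n4 (fail-walked)
[33] read 'd'  n4⇒n4 (fail-walked)
[34] read 'a'  n4⇒n5  ** P2@[34:34]
[35] read 'a'  n5⇒n8 (fail-walked)  ** P2@[35:35]
[36] read 'b'  n8⇒n0 (fail-walked)
[37] read 'b'  n0⇒n0
[38] read 'a'  n0⇒n8  ** P2@[38:38]
[39] read 'a'  n8⇒n8 (fail-walked)  ** P2@[39:39]
[40] read 'c'  n8⇒n1 (fail-walked)
[41] read 'd'  n1⇒n4 (fail-walked)
[42] read 'c'  n4⇒n9  ** P3@[41:42]
[43] read 'a'  n9⇒n8 (fail-walked)  ** P2@[43:43]
[44] read 'a'  n8⇒n8 (fail-walked)  ** P2@[44:44]
[45] read 'd'  n8⇒n4 (fail-walked)
[46] read 'a'  n4⇒n5  ** P2@[46:46]
[47] read 'a'  n5⇒n8 (fail-walked)  ** P2@[47:47]
[48] read 'c'  n8⇒n1 (fail-walked)
[49] read 'a'  n1⇒n8 (fail-walked)  ** P2@[49:49]
[50] read 'b'  n8⇒n0 (fail-walked)
[51] read 'd'  n0⇒n4
[52] read 'a'  n4⇒n5  ** P2@[52:52]
[53] read 'd'  n5⇒n6
[54] read 'c'  n6⇒n7  ** P1@[51:54],P3@[53:54]
[55] read 'b'  n7⇒n0 (fail-walked)
[56] read 'd'  n0⇒n4
[57] read 'c'  n4⇒n9  ** P3@[56:57]
[58] read 'c'  n9⇒n2 (fail-walked)
[59] read 'a'  n2⇒n8 (fail-walked)  ** P2@[59:59]
[60] read 'd'  n8⇒n4 (fail-walked)
[61] read 'a'  n4⇒n5  ** P2@[61:61]
[62] read 'd'  n5⇒n6
[63] read 'c'  n6⇒n7  ** P1@[60:63],P3@[62:63]
[64] read 'd'  n7⇒n4 (fail-walked)
[65] read 'c'  n4⇒n9  ** P3@[64:65]
[66] read 'c'  n9⇒n2 (fail-walked)
[67] read 'b'  n2⇒n3  ** P0@[65:67]
[68] read 'd'  n3⇒n4 (fail-walked)
[69] read 'c'  n4⇒n9  ** P3@[68:69]
[70] read 'c'  n9⇒n2 (fail-walked)
[71] read 'b'  n2⇒n3  ** P0@[69:71]
[72] read 'd'  n3⇒n4 (fail-walked)
[73] read 'a'  n4⇒n5  ** P2@[73:73]
[74] read 'd'  n5⇒n6

Result: [[4,2],[7,3],[9,3],[11,0],[12,2],[16,0],[20,3],[24,2],[26,1],[26,3],[28,2],[30,1],[30,3],[34,2],[35,2],[38,2],[39,2],[42,3],[43,2],[44,2],[46,2],[47,2],[49,2],[52,2],[54,1],[54,3],[57,3],[59,2],[61,2],[63,1],[63,3],[65,3],[67,0],[69,3],[71,0],[73,2]]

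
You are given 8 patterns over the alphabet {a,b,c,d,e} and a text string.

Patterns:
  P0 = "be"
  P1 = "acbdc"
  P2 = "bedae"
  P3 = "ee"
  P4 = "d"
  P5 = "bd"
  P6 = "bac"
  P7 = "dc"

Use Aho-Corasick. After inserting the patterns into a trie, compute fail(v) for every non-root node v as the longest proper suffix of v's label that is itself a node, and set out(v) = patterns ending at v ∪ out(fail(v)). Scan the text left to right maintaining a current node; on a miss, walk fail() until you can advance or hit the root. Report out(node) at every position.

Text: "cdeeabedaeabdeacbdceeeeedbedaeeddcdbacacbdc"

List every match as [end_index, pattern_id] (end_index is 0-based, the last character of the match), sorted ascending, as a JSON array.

Construct AC machine:
Trie nodes:
  n0 'ε': a→3 b→1 d→13 e→11
  n1 'b': a→15 d→14 e→2
  n2 'be': d→8  [P0 ends]
  n3 'a': c→4
  n4 'ac': b→5
  n5 'acb': d→6
  n6 'acbd': c→7
  n7 'acbdc': ·  [P1 ends]
  n8 'bed': a→9
  n9 'beda': e→10
  n10 'bedae': ·  [P2 ends]
  n11 'e': e→12
  n12 'ee': ·  [P3 ends]
  n13 'd': c→17  [P4 ends]
  n14 'bd': ·  [P5 ends]
  n15 'ba': c→16
  n16 'bac': ·  [P6 ends]
  n17 'dc': ·  [P7 ends]

BFS fail/out derivation:
  fail(1) 'b': from fail(0)=0 chase 'b': 0 ⇒ 0;  out=∅∪out(0)=∅
  fail(3) 'a': from fail(0)=0 chase 'a': 0 ⇒ 0;  out=∅∪out(0)=∅
  fail(11) 'e': from fail(0)=0 chase 'e': 0 ⇒ 0;  out=∅∪out(0)=∅
  fail(13) 'd': from fail(0)=0 chase 'd': 0 ⇒ 0;  out={4}∪out(0)={4}
  fail(2) 'be': from fail(1)=0 chase 'e': 0 ⇒ 11;  out={0}∪out(11)={0}
  fail(4) 'ac': from fail(3)=0 chase 'c': 0 ⇒ 0;  out=∅∪out(0)=∅
  fail(12) 'ee': from fail(11)=0 chase 'e': 0 ⇒ 11;  out={3}∪out(11)={3}
  fail(14) 'bd': from fail(1)=0 chase 'd': 0 ⇒ 13;  out={5}∪out(13)={4,5}
  fail(15) 'ba': from fail(1)=0 chase 'a': 0 ⇒ 3;  out=∅∪out(3)=∅
  fail(17) 'dc': from fail(13)=0 chase 'c': 0 ⇒ 0;  out={7}∪out(0)={7}
  fail(5) 'acb': from fail(4)=0 chase 'b': 0 ⇒ 1;  out=∅∪out(1)=∅
  fail(8) 'bed': from fail(2)=11 chase 'd': 11→0 ⇒ 13;  out=∅∪out(13)={4}
  fail(16) 'bac': from fail(15)=3 chase 'c': 3 ⇒ 4;  out={6}∪out(4)={6}
  fail(6) 'acbd': from fail(5)=1 chase 'd': 1 ⇒ 14;  out=∅∪out(14)={4,5}
  fail(9) 'beda': from fail(8)=13 chase 'a': 13→0 ⇒ 3;  out=∅∪out(3)=∅
  fail(7) 'acbdc': from fail(6)=14 chase 'c': 14→13 ⇒ 17;  out={1}∪out(17)={1,7}
  fail(10) 'bedae': from fail(9)=3 chase 'e': 3→0 ⇒ 11;  out={2}∪out(11)={2}

Scan:
[0] read 'c'  n0⇒n0
[1] read 'd'  n0⇒n13  emit P4@[1:1]
[2] read 'e'  n13⇒n11 (via fail)
[3] read 'e'  n11⇒n12  emit P3@[2:3]
[4] read 'a'  n12⇒n3 (via fail)
[5] read 'b'  n3⇒n1 (via fail)
[6] read 'e'  n1⇒n2  emit P0@[5:6]
[7] read 'd'  n2⇒n8  emit P4@[7:7]
[8] read 'a'  n8⇒n9
[9] read 'e'  n9⇒n10  emit P2@[5:9]
[10] read 'a'  n10⇒n3 (via fail)
[11] read 'b'  n3⇒n1 (via fail)
[12] read 'd'  n1⇒n14  emit P4@[12:12],P5@[11:12]
[13] read 'e'  n14⇒n11 (via fail)
[14] read 'a'  n11⇒n3 (via fail)
[15] read 'c'  n3⇒n4
[16] read 'b'  n4⇒n5
[17] read 'd'  n5⇒n6  emit P4@[17:17],P5@[16:17]
[18] read 'c'  n6⇒n7  emit P1@[14:18],P7@[17:18]
[19] read 'e'  n7⇒n11 (via fail)
[20] read 'e'  n11⇒n12  emit P3@[19:20]
[21] read 'e'  n12⇒n12 (via fail)  emit P3@[20:21]
[22] read 'e'  n12⇒n12 (via fail)  emit P3@[21:22]
[23] read 'e'  n12⇒n12 (via fail)  emit P3@[22:23]
[24] read 'd'  n12⇒n13 (via fail)  emit P4@[24:24]
[25] read 'b'  n13⇒n1 (via fail)
[26] read 'e'  n1⇒n2  emit P0@[25:26]
[27] read 'd'  n2⇒n8  emit P4@[27:27]
[28] read 'a'  n8⇒n9
[29] read 'e'  n9⇒n10  emit P2@[25:29]
[30] read 'e'  n10⇒n12 (via fail)  emit P3@[29:30]
[31] read 'd'  n12⇒n13 (via fail)  emit P4@[31:31]
[32] read 'd'  n13⇒n13 (via fail)  emit P4@[32:32]
[33] read 'c'  n13⇒n17  emit P7@[32:33]
[34] read 'd'  n17⇒n13 (via fail)  emit P4@[34:34]
[35] read 'b'  n13⇒n1 (via fail)
[36] read 'a'  n1⇒n15
[37] read 'c'  n15⇒n16  emit P6@[35:37]
[38] read 'a'  n16⇒n3 (via fail)
[39] read 'c'  n3⇒n4
[40] read 'b'  n4⇒n5
[41] read 'd'  n5⇒n6  emit P4@[41:41],P5@[40:41]
[42] read 'c'  n6⇒n7  emit P1@[38:42],P7@[41:42]

All matches (sorted): [[1,4],[3,3],[6,0],[7,4],[9,2],[12,4],[12,5],[17,4],[17,5],[18,1],[18,7],[20,3],[21,3],[22,3],[23,3],[24,4],[26,0],[27,4],[29,2],[30,3],[31,4],[32,4],[33,7],[34,4],[37,6],[41,4],[41,5],[42,1],[42,7]]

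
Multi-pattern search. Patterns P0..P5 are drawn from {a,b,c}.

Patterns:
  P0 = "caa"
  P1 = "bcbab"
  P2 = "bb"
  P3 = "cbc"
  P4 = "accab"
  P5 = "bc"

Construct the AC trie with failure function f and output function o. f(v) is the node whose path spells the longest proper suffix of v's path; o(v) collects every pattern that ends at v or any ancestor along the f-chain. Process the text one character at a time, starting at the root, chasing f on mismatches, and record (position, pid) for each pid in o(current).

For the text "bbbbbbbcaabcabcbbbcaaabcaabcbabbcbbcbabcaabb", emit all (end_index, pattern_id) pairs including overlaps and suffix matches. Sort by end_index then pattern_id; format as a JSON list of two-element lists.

Build:
Trie (insert patterns):
  n0 'ε': a→12 b→4 c→1
  n1 'c': a→2 b→10
  n2 'ca': a→3
  n3 'caa': ·  ←P0
  n4 'b': b→9 c→5
  n5 'bc': b→6  ←P5
  n6 'bcb': a→7
  n7 'bcba': b→8
  n8 'bcbab': ·  ←P1
  n9 'bb': ·  ←P2
  n10 'cb': c→11
  n11 'cbc': ·  ←P3
  n12 'a': c→13
  n13 'ac': c→14
  n14 'acc': a→15
  n15 'acca': b→16
  n16 'accab': ·  ←P4

Failure links (BFS by depth):
  fail(1) 'c': from fail(0)=0 chase 'c': 0 ⇒ 0;  out=∅∪out(0)=∅
  fail(4) 'b': from fail(0)=0 chase 'b': 0 ⇒ 0;  out=∅∪out(0)=∅
  fail(12) 'a': from fail(0)=0 chase 'a': 0 ⇒ 0;  out=∅∪out(0)=∅
  fail(2) 'ca': from fail(1)=0 chase 'a': 0 ⇒ 12;  out=∅∪out(12)=∅
  fail(5) 'bc': from fail(4)=0 chase 'c': 0 ⇒ 1;  out={5}∪out(1)={5}
  fail(9) 'bb': from fail(4)=0 chase 'b': 0 ⇒ 4;  out={2}∪out(4)={2}
  fail(10) 'cb': from fail(1)=0 chase 'b': 0 ⇒ 4;  out=∅∪out(4)=∅
  fail(13) 'ac': from fail(12)=0 chase 'c': 0 ⇒ 1;  out=∅∪out(1)=∅
  fail(3) 'caa': from fail(2)=12 chase 'a': 12→0 ⇒ 12;  out={0}∪out(12)={0}
  fail(6) 'bcb': from fail(5)=1 chase 'b': 1 ⇒ 10;  out=∅∪out(10)=∅
  fail(11) 'cbc': from fail(10)=4 chase 'c': 4 ⇒ 5;  out={3}∪out(5)={3,5}
  fail(14) 'acc': from fail(13)=1 chase 'c': 1→0 ⇒ 1;  out=∅∪out(1)=∅
  fail(7) 'bcba': from fail(6)=10 chase 'a': 10→4→0 ⇒ 12;  out=∅∪out(12)=∅
  fail(15) 'acca': from fail(14)=1 chase 'a': 1 ⇒ 2;  out=∅∪out(2)=∅
  fail(8) 'bcbab': from fail(7)=12 chase 'b': 12→0 ⇒ 4;  out={1}∪out(4)={1}
  fail(16) 'accab': from fail(15)=2 chase 'b': 2→12→0 ⇒ 4;  out={4}∪out(4)={4}

Text stream:
[0] read 'b'  n0⇒n4
[1] read 'b'  n4⇒n9  emit P2@[0:1]
[2] read 'b'  n9⇒n9 (fail-walked)  emit P2@[1:2]
[3] read 'b'  n9⇒n9 (fail-walked)  emit P2@[2:3]
[4] read 'b'  n9⇒n9 (fail-walked)  emit P2@[3:4]
[5] read 'b'  n9⇒n9 (fail-walked)  emit P2@[4:5]
[6] read 'b'  n9⇒n9 (fail-walked)  emit P2@[5:6]
[7] read 'c'  n9⇒n5 (fail-walked)  emit P5@[6:7]
[8] read 'a'  n5⇒n2 (fail-walked)
[9] read 'a'  n2⇒n3  emit P0@[7:9]
[10] read 'b'  n3⇒n4 (fail-walked)
[11] read 'c'  n4⇒n5  emit P5@[10:11]
[12] read 'a'  n5⇒n2 (fail-walked)
[13] read 'b'  n2⇒n4 (fail-walked)
[14] read 'c'  n4⇒n5  emit P5@[13:14]
[15] read 'b'  n5⇒n6
[16] read 'b'  n6⇒n9 (fail-walked)  emit P2@[15:16]
[17] read 'b'  n9⇒n9 (fail-walked)  emit P2@[16:17]
[18] read 'c'  n9⇒n5 (fail-walked)  emit P5@[17:18]
[19] read 'a'  n5⇒n2 (fail-walked)
[20] read 'a'  n2⇒n3  emit P0@[18:20]
[21] read 'a'  n3⇒n12 (fail-walked)
[22] read 'b'  n12⇒n4 (fail-walked)
[23] read 'c'  n4⇒n5  emit P5@[22:23]
[24] read 'a'  n5⇒n2 (fail-walked)
[25] read 'a'  n2⇒n3  emit P0@[23:25]
[26] read 'b'  n3⇒n4 (fail-walked)
[27] read 'c'  n4⇒n5  emit P5@[26:27]
[28] read 'b'  n5⇒n6
[29] read 'a'  n6⇒n7
[30] read 'b'  n7⇒n8  emit P1@[26:30]
[31] read 'b'  n8⇒n9 (fail-walked)  emit P2@[30:31]
[32] read 'c'  n9⇒n5 (fail-walked)  emit P5@[31:32]
[33] read 'b'  n5⇒n6
[34] read 'b'  n6⇒n9 (fail-walked)  emit P2@[33:34]
[35] read 'c'  n9⇒n5 (fail-walked)  emit P5@[34:35]
[36] read 'b'  n5⇒n6
[37] read 'a'  n6⇒n7
[38] read 'b'  n7⇒n8  emit P1@[34:38]
[39] read 'c'  n8⇒n5 (fail-walked)  emit P5@[38:39]
[40] read 'a'  n5⇒n2 (fail-walked)
[41] read 'a'  n2⇒n3  emit P0@[39:41]
[42] read 'b'  n3⇒n4 (fail-walked)
[43] read 'b'  n4⇒n9  emit P2@[42:43]

Result: [[1,2],[2,2],[3,2],[4,2],[5,2],[6,2],[7,5],[9,0],[11,5],[14,5],[16,2],[17,2],[18,5],[20,0],[23,5],[25,0],[27,5],[30,1],[31,2],[32,5],[34,2],[35,5],[38,1],[39,5],[41,0],[43,2]]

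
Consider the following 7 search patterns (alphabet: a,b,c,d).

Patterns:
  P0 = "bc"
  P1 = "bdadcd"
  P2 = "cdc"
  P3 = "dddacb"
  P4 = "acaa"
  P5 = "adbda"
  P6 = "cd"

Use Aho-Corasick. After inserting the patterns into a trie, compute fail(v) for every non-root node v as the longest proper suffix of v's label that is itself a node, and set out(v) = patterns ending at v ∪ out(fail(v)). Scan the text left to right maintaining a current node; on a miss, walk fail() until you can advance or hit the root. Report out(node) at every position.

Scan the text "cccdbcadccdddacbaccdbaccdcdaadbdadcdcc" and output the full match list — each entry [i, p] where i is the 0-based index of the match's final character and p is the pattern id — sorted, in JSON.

Build:
Trie nodes:
  0='ε' goto a→17 b→1 c→8 d→11
  1='b' goto c→2 d→3
  2='bc' goto ·  [P0 ends]
  3='bd' goto a→4
  4='bda' goto d→5
  5='bdad' goto c→6
  6='bdadc' goto d→7
  7='bdadcd' goto ·  [P1 ends]
  8='c' goto d→9
  9='cd' goto c→10  [P6 ends]
  10='cdc' goto ·  [P2 ends]
  11='d' goto d→12
  12='dd' goto d→13
  13='ddd' goto a→14
  14='ddda' goto c→15
  15='dddac' goto b→16
  16='dddacb' goto ·  [P3 ends]
  17='a' goto c→18 d→21
  18='ac' goto a→19
  19='aca' goto a→20
  20='acaa' goto ·  [P4 ends]
  21='ad' goto b→22
  22='adb' goto d→23
  23='adbd' goto a→24
  24='adbda' goto ·  [P5 ends]

BFS fail/out derivation:
  n1('b'): parent n0 fail=0; on 'b' 0 → fail=0;  out ∅∪∅=∅
  n8('c'): parent n0 fail=0; on 'c' 0 → fail=0;  out ∅∪∅=∅
  n11('d'): parent n0 fail=0; on 'd' 0 → fail=0;  out ∅∪∅=∅
  n17('a'): parent n0 fail=0; on 'a' 0 → fail=0;  out ∅∪∅=∅
  n2('bc'): parent n1 fail=0; on 'c' 0 → fail=8;  out {0}∪∅={0}
  n3('bd'): parent n1 fail=0; on 'd' 0 → fail=11;  out ∅∪∅=∅
  n9('cd'): parent n8 fail=0; on 'd' 0 → fail=11;  out {6}∪∅={6}
  n12('dd'): parent n11 fail=0; on 'd' 0 → fail=11;  out ∅∪∅=∅
  n18('ac'): parent n17 fail=0; on 'c' 0 → fail=8;  out ∅∪∅=∅
  n21('ad'): parent n17 fail=0; on 'd' 0 → fail=11;  out ∅∪∅=∅
  n4('bda'): parent n3 fail=11; on 'a' 11→0 → fail=17;  out ∅∪∅=∅
  n10('cdc'): parent n9 fail=11; on 'c' 11→0 → fail=8;  out {2}∪∅={2}
  n13('ddd'): parent n12 fail=11; on 'd' 11 → fail=12;  out ∅∪∅=∅
  n19('aca'): parent n18 fail=8; on 'a' 8→0 → fail=17;  out ∅∪∅=∅
  n22('adb'): parent n21 fail=11; on 'b' 11→0 → fail=1;  out ∅∪∅=∅
  n5('bdad'): parent n4 fail=17; on 'd' 17 → fail=21;  out ∅∪∅=∅
  n14('ddda'): parent n13 fail=12; on 'a' 12→11→0 → fail=17;  out ∅∪∅=∅
  n20('acaa'): parent n19 fail=17; on 'a' 17→0 → fail=17;  out {4}∪∅={4}
  n23('adbd'): parent n22 fail=1; on 'd' 1 → fail=3;  out ∅∪∅=∅
  n6('bdadc'): parent n5 fail=21; on 'c' 21→11→0 → fail=8;  out ∅∪∅=∅
  n15('dddac'): parent n14 fail=17; on 'c' 17 → fail=18;  out ∅∪∅=∅
  n24('adbda'): parent n23 fail=3; on 'a' 3 → fail=4;  out {5}∪∅={5}
  n7('bdadcd'): parent n6 fail=8; on 'd' 8 → fail=9;  out {1}∪{6}={1,6}
  n16('dddacb'): parent n15 fail=18; on 'b' 18→8→0 → fail=1;  out {3}∪∅={3}

Text stream:
pos 0 'c': at 8
pos 1 'c': at 8 (fail-walked)
pos 2 'c': at 8 (fail-walked)
pos 3 'd': at 9  ** P6@[2:3]
pos 4 'b': at 1 (fail-walked)
pos 5 'c': at 2  ** P0@[4:5]
pos 6 'a': at 17 (fail-walked)
pos 7 'd': at 21
pos 8 'c': at 8 (fail-walked)
pos 9 'c': at 8 (fail-walked)
pos 10 'd': at 9  ** P6@[9:10]
pos 11 'd': at 12 (fail-walked)
pos 12 'd': at 13
pos 13 'a': at 14
pos 14 'c': at 15
pos 15 'b': at 16  ** P3@[10:15]
pos 16 'a': at 17 (fail-walked)
pos 17 'c': at 18
pos 18 'c': at 8 (fail-walked)
pos 19 'd': at 9  ** P6@[18:19]
pos 20 'b': at 1 (fail-walked)
pos 21 'a': at 17 (fail-walked)
pos 22 'c': at 18
pos 23 'c': at 8 (fail-walked)
pos 24 'd': at 9  ** P6@[23:24]
pos 25 'c': at 10  ** P2@[23:25]
pos 26 'd': at 9 (fail-walked)  ** P6@[25:26]
pos 27 'a': at 17 (fail-walked)
pos 28 'a': at 17 (fail-walked)
pos 29 'd': at 21
pos 30 'b': at 22
pos 31 'd': at 23
pos 32 'a': at 24  ** P5@[28:32]
pos 33 'd': at 5 (fail-walked)
pos 34 'c': at 6
pos 35 'd': at 7  ** P1@[30:35],P6@[34:35]
pos 36 'c': at 10 (fail-walked)  ** P2@[34:36]
pos 37 'c': at 8 (fail-walked)

All matches (sorted): [[3,6],[5,0],[10,6],[15,3],[19,6],[24,6],[25,2],[26,6],[32,5],[35,1],[35,6],[36,2]]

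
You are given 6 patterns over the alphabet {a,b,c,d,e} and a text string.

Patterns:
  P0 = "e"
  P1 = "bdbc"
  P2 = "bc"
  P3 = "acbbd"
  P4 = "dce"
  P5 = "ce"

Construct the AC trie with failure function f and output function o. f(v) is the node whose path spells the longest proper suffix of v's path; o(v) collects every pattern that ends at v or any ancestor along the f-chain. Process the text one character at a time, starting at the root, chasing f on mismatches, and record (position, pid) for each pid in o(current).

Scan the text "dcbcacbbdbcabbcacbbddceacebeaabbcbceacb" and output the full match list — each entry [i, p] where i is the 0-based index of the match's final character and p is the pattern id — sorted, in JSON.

Build automaton:
Trie (insert patterns):
  0='ε' goto a→7 b→2 c→15 d→12 e→1
  1='e' goto ·  [P0 ends]
  2='b' goto c→6 d→3
  3='bd' goto b→4
  4='bdb' goto c→5
  5='bdbc' goto ·  [P1 ends]
  6='bc' goto ·  [P2 ends]
  7='a' goto c→8
  8='ac' goto b→9
  9='acb' goto b→10
  10='acbb' goto d→11
  11='acbbd' goto ·  [P3 ends]
  12='d' goto c→13
  13='dc' goto e→14
  14='dce' goto ·  [P4 ends]
  15='c' goto e→16
  16='ce' goto ·  [P5 ends]

Failure links (BFS by depth):
  n1('e'): parent n0 fail=0; on 'e' 0 → fail=0;  out {0}∪∅={0}
  n2('b'): parent n0 fail=0; on 'b' 0 → fail=0;  out ∅∪∅=∅
  n7('a'): parent n0 fail=0; on 'a' 0 → fail=0;  out ∅∪∅=∅
  n12('d'): parent n0 fail=0; on 'd' 0 → fail=0;  out ∅∪∅=∅
  n15('c'): parent n0 fail=0; on 'c' 0 → fail=0;  out ∅∪∅=∅
  n3('bd'): parent n2 fail=0; on 'd' 0 → fail=12;  out ∅∪∅=∅
  n6('bc'): parent n2 fail=0; on 'c' 0 → fail=15;  out {2}∪∅={2}
  n8('ac'): parent n7 fail=0; on 'c' 0 → fail=15;  out ∅∪∅=∅
  n13('dc'): parent n12 fail=0; on 'c' 0 → fail=15;  out ∅∪∅=∅
  n16('ce'): parent n15 fail=0; on 'e' 0 → fail=1;  out {5}∪{0}={0,5}
  n4('bdb'): parent n3 fail=12; on 'b' 12→0 → fail=2;  out ∅∪∅=∅
  n9('acb'): parent n8 fail=15; on 'b' 15→0 → fail=2;  out ∅∪∅=∅
  n14('dce'): parent n13 fail=15; on 'e' 15 → fail=16;  out {4}∪{0,5}={0,4,5}
  n5('bdbc'): parent n4 fail=2; on 'c' 2 → fail=6;  out {1}∪{2}={1,2}
  n10('acbb'): parent n9 fail=2; on 'b' 2→0 → fail=2;  out ∅∪∅=∅
  n11('acbbd'): parent n10 fail=2; on 'd' 2 → fail=3;  out {3}∪∅={3}

Run:
[0] read 'd'  n0⇒n12
[1] read 'c'  n12⇒n13
[2] read 'b'  n13⇒n2 (fail-walked)
[3] read 'c'  n2⇒n6  emit P2@[2:3]
[4] read 'a'  n6⇒n7 (fail-walked)
[5] read 'c'  n7⇒n8
[6] read 'b'  n8⇒n9
[7] read 'b'  n9⇒n10
[8] read 'd'  n10⇒n11  emit P3@[4:8]
[9] read 'b'  n11⇒n4 (fail-walked)
[10] read 'c'  n4⇒n5  emit P1@[7:10],P2@[9:10]
[11] read 'a'  n5⇒n7 (fail-walked)
[12] read 'b'  n7⇒n2 (fail-walked)
[13] read 'b'  n2⇒n2 (fail-walked)
[14] read 'c'  n2⇒n6  emit P2@[13:14]
[15] read 'a'  n6⇒n7 (fail-walked)
[16] read 'c'  n7⇒n8
[17] read 'b'  n8⇒n9
[18] read 'b'  n9⇒n10
[19] read 'd'  n10⇒n11  emit P3@[15:19]
[20] read 'd'  n11⇒n12 (fail-walked)
[21] read 'c'  n12⇒n13
[22] read 'e'  n13⇒n14  emit P0@[22:22],P4@[20:22],P5@[21:22]
[23] read 'a'  n14⇒n7 (fail-walked)
[24] read 'c'  n7⇒n8
[25] read 'e'  n8⇒n16 (fail-walked)  emit P0@[25:25],P5@[24:25]
[26] read 'b'  n16⇒n2 (fail-walked)
[27] read 'e'  n2⇒n1 (fail-walked)  emit P0@[27:27]
[28] read 'a'  n1⇒n7 (fail-walked)
[29] read 'a'  n7⇒n7 (fail-walked)
[30] read 'b'  n7⇒n2 (fail-walked)
[31] read 'b'  n2⇒n2 (fail-walked)
[32] read 'c'  n2⇒n6  emit P2@[31:32]
[33] read 'b'  n6⇒n2 (fail-walked)
[34] read 'c'  n2⇒n6  emit P2@[33:34]
[35] read 'e'  n6⇒n16 (fail-walked)  emit P0@[35:35],P5@[34:35]
[36] read 'a'  n16⇒n7 (fail-walked)
[37] read 'c'  n7⇒n8
[38] read 'b'  n8⇒n9

Matches: [[3,2],[8,3],[10,1],[10,2],[14,2],[19,3],[22,0],[22,4],[22,5],[25,0],[25,5],[27,0],[32,2],[34,2],[35,0],[35,5]]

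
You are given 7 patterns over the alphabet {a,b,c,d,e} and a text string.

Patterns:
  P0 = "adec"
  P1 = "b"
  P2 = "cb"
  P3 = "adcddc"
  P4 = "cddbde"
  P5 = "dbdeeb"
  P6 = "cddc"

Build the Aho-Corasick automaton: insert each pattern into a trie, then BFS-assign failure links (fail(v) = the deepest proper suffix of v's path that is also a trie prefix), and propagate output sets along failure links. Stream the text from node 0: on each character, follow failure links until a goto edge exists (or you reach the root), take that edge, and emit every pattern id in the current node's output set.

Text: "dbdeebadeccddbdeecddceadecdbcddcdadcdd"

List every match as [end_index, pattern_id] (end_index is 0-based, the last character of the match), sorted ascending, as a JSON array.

Build:
Trie nodes:
  n0 'ε': a→1 b→5 c→6 d→17
  n1 'a': d→2
  n2 'ad': c→8 e→3
  n3 'ade': c→4
  n4 'adec': ·  ←P0
  n5 'b': ·  ←P1
  n6 'c': b→7 d→12
  n7 'cb': ·  ←P2
  n8 'adc': d→9
  n9 'adcd': d→10
  n10 'adcdd': c→11
  n11 'adcddc': ·  ←P3
  n12 'cd': d→13
  n13 'cdd': b→14 c→23
  n14 'cddb': d→15
  n15 'cddbd': e→16
  n16 'cddbde': ·  ←P4
  n17 'd': b→18
  n18 'db': d→19
  n19 'dbd': e→20
  n20 'dbde': e→21
  n21 'dbdee': b→22
  n22 'dbdeeb': ·  ←P5
  n23 'cddc': ·  ←P6

Failure links (BFS by depth):
  n1('a'): parent n0 fail=0; on 'a' 0 → fail=0;  out ∅∪∅=∅
  n5('b'): parent n0 fail=0; on 'b' 0 → fail=0;  out {1}∪∅={1}
  n6('c'): parent n0 fail=0; on 'c' 0 → fail=0;  out ∅∪∅=∅
  n17('d'): parent n0 fail=0; on 'd' 0 → fail=0;  out ∅∪∅=∅
  n2('ad'): parent n1 fail=0; on 'd' 0 → fail=17;  out ∅∪∅=∅
  n7('cb'): parent n6 fail=0; on 'b' 0 → fail=5;  out {2}∪{1}={1,2}
  n12('cd'): parent n6 fail=0; on 'd' 0 → fail=17;  out ∅∪∅=∅
  n18('db'): parent n17 fail=0; on 'b' 0 → fail=5;  out ∅∪{1}={1}
  n3('ade'): parent n2 fail=17; on 'e' 17→0 → fail=0;  out ∅∪∅=∅
  n8('adc'): parent n2 fail=17; on 'c' 17→0 → fail=6;  out ∅∪∅=∅
  n13('cdd'): parent n12 fail=17; on 'd' 17→0 → fail=17;  out ∅∪∅=∅
  n19('dbd'): parent n18 fail=5; on 'd' 5→0 → fail=17;  out ∅∪∅=∅
  n4('adec'): parent n3 fail=0; on 'c' 0 → fail=6;  out {0}∪∅={0}
  n9('adcd'): parent n8 fail=6; on 'd' 6 → fail=12;  out ∅∪∅=∅
  n14('cddb'): parent n13 fail=17; on 'b' 17 → fail=18;  out ∅∪{1}={1}
  n20('dbde'): parent n19 fail=17; on 'e' 17→0 → fail=0;  out ∅∪∅=∅
  n23('cddc'): parent n13 fail=17; on 'c' 17→0 → fail=6;  out {6}∪∅={6}
  n10('adcdd'): parent n9 fail=12; on 'd' 12 → fail=13;  out ∅∪∅=∅
  n15('cddbd'): parent n14 fail=18; on 'd' 18 → fail=19;  out ∅∪∅=∅
  n21('dbdee'): parent n20 fail=0; on 'e' 0 → fail=0;  out ∅∪∅=∅
  n11('adcddc'): parent n10 fail=13; on 'c' 13 → fail=23;  out {3}∪{6}={3,6}
  n16('cddbde'): parent n15 fail=19; on 'e' 19 → fail=20;  out {4}∪∅={4}
  n22('dbdeeb'): parent n21 fail=0; on 'b' 0 → fail=5;  out {5}∪{1}={1,5}

Text stream:
pos 0 'd': at 17
pos 1 'b': at 18  emit P1@[1:1]
pos 2 'd': at 19
pos 3 'e': at 20
pos 4 'e': at 21
pos 5 'b': at 22  emit P1@[5:5],P5@[0:5]
pos 6 'a': at 1 ·f
pos 7 'd': at 2
pos 8 'e': at 3
pos 9 'c': at 4  emit P0@[6:9]
pos 10 'c': at 6 ·f
pos 11 'd': at 12
pos 12 'd': at 13
pos 13 'b': at 14  emit P1@[13:13]
pos 14 'd': at 15
pos 15 'e': at 16  emit P4@[10:15]
pos 16 'e': at 21 ·f
pos 17 'c': at 6 ·f
pos 18 'd': at 12
pos 19 'd': at 13
pos 20 'c': at 23  emit P6@[17:20]
pos 21 'e': at 0 ·f
pos 22 'a': at 1
pos 23 'd': at 2
pos 24 'e': at 3
pos 25 'c': at 4  emit P0@[22:25]
pos 26 'd': at 12 ·f
pos 27 'b': at 18 ·f  emit P1@[27:27]
pos 28 'c': at 6 ·f
pos 29 'd': at 12
pos 30 'd': at 13
pos 31 'c': at 23  emit P6@[28:31]
pos 32 'd': at 12 ·f
pos 33 'a': at 1 ·f
pos 34 'd': at 2
pos 35 'c': at 8
pos 36 'd': at 9
pos 37 'd': at 10

All matches (sorted): [[1,1],[5,1],[5,5],[9,0],[13,1],[15,4],[20,6],[25,0],[27,1],[31,6]]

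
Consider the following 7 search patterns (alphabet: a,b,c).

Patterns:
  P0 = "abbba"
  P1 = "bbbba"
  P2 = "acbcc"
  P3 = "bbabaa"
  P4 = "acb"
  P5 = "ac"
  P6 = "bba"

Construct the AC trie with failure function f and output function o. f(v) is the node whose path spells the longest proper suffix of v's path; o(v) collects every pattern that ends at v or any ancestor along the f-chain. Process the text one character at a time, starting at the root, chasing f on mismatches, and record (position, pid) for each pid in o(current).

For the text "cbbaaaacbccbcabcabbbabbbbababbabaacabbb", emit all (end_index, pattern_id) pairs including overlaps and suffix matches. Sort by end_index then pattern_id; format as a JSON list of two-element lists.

Construct AC machine:
Trie (insert patterns):
  n0 'ε': a→1 b→6
  n1 'a': b→2 c→11
  n2 'ab': b→3
  n3 'abb': b→4
  n4 'abbb': a→5
  n5 'abbba': ·  [P0 ends]
  n6 'b': b→7
  n7 'bb': a→15 b→8
  n8 'bbb': b→9
  n9 'bbbb': a→10
  n10 'bbbba': ·  [P1 ends]
  n11 'ac': b→12  [P5 ends]
  n12 'acb': c→13  [P4 ends]
  n13 'acbc': c→14
  n14 'acbcc': ·  [P2 ends]
  n15 'bba': b→16  [P6 ends]
  n16 'bbab': a→17
  n17 'bbaba': a→18
  n18 'bbabaa': ·  [P3 ends]

Failure links (BFS by depth):
  n1('a'): parent n0 fail=0; on 'a' 0 → fail=0;  out ∅∪∅=∅
  n6('b'): parent n0 fail=0; on 'b' 0 → fail=0;  out ∅∪∅=∅
  n2('ab'): parent n1 fail=0; on 'b' 0 → fail=6;  out ∅∪∅=∅
  n7('bb'): parent n6 fail=0; on 'b' 0 → fail=6;  out ∅∪∅=∅
  n11('ac'): parent n1 fail=0; on 'c' 0 → fail=0;  out {5}∪∅={5}
  n3('abb'): parent n2 fail=6; on 'b' 6 → fail=7;  out ∅∪∅=∅
  n8('bbb'): parent n7 fail=6; on 'b' 6 → fail=7;  out ∅∪∅=∅
  n12('acb'): parent n11 fail=0; on 'b' 0 → fail=6;  out {4}∪∅={4}
  n15('bba'): parent n7 fail=6; on 'a' 6→0 → fail=1;  out {6}∪∅={6}
  n4('abbb'): parent n3 fail=7; on 'b' 7 → fail=8;  out ∅∪∅=∅
  n9('bbbb'): parent n8 fail=7; on 'b' 7 → fail=8;  out ∅∪∅=∅
  n13('acbc'): parent n12 fail=6; on 'c' 6→0 → fail=0;  out ∅∪∅=∅
  n16('bbab'): parent n15 fail=1; on 'b' 1 → fail=2;  out ∅∪∅=∅
  n5('abbba'): parent n4 fail=8; on 'a' 8→7 → fail=15;  out {0}∪{6}={0,6}
  n10('bbbba'): parent n9 fail=8; on 'a' 8→7 → fail=15;  out {1}∪{6}={1,6}
  n14('acbcc'): parent n13 fail=0; on 'c' 0 → fail=0;  out {2}∪∅={2}
  n17('bbaba'): parent n16 fail=2; on 'a' 2→6→0 → fail=1;  out ∅∪∅=∅
  n18('bbabaa'): parent n17 fail=1; on 'a' 1→0 → fail=1;  out {3}∪∅={3}

Run:
pos 0 'c': at 0
pos 1 'b': at 6
pos 2 'b': at 7
pos 3 'a': at 15  ** P6@[1:3]
pos 4 'a': at 1 (via fail)
pos 5 'a': at 1 (via fail)
pos 6 'a': at 1 (via fail)
pos 7 'c': at 11  ** P5@[6:7]
pos 8 'b': at 12  ** P4@[6:8]
pos 9 'c': at 13
pos 10 'c': at 14  ** P2@[6:10]
pos 11 'b': at 6 (via fail)
pos 12 'c': at 0 (via fail)
pos 13 'a': at 1
pos 14 'b': at 2
pos 15 'c': at 0 (via fail)
pos 16 'a': at 1
pos 17 'b': at 2
pos 18 'b': at 3
pos 19 'b': at 4
pos 20 'a': at 5  ** P0@[16:20],P6@[18:20]
pos 21 'b': at 16 (via fail)
pos 22 'b': at 3 (via fail)
pos 23 'b': at 4
pos 24 'b': at 9 (via fail)
pos 25 'a': at 10  ** P1@[21:25],P6@[23:25]
pos 26 'b': at 16 (via fail)
pos 27 'a': at 17
pos 28 'b': at 2 (via fail)
pos 29 'b': at 3
pos 30 'a': at 15 (via fail)  ** P6@[28:30]
pos 31 'b': at 16
pos 32 'a': at 17
pos 33 'a': at 18  ** P3@[28:33]
pos 34 'c': at 11 (via fail)  ** P5@[33:34]
pos 35 'a': at 1 (via fail)
pos 36 'b': at 2
pos 37 'b': at 3
pos 38 'b': at 4

Result: [[3,6],[7,5],[8,4],[10,2],[20,0],[20,6],[25,1],[25,6],[30,6],[33,3],[34,5]]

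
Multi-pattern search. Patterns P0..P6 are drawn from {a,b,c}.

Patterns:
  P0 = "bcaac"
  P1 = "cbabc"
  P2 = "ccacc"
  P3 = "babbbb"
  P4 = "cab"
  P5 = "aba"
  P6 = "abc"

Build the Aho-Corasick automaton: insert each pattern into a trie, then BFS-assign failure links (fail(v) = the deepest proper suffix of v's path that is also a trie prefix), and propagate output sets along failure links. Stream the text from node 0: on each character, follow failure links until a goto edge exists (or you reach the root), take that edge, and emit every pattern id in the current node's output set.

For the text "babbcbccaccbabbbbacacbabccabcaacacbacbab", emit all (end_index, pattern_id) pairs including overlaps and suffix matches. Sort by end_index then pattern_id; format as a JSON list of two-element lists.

Build:
Trie (insert patterns):
  0='ε' goto a→22 b→1 c→6
  1='b' goto a→15 c→2
  2='bc' goto a→3
  3='bca' goto a→4
  4='bcaa' goto c→5
  5='bcaac' goto ·  [P0 ends]
  6='c' goto a→20 b→7 c→11
  7='cb' goto a→8
  8='cba' goto b→9
  9='cbab' goto c→10
  10='cbabc' goto ·  [P1 ends]
  11='cc' goto a→12
  12='cca' goto c→13
  13='ccac' goto c→14
  14='ccacc' goto ·  [P2 ends]
  15='ba' goto b→16
  16='bab' goto b→17
  17='babb' goto b→18
  18='babbb' goto b→19
  19='babbbb' goto ·  [P3 ends]
  20='ca' goto b→21
  21='cab' goto ·  [P4 ends]
  22='a' goto b→23
  23='ab' goto a→24 c→25
  24='aba' goto ·  [P5 ends]
  25='abc' goto ·  [P6 ends]

BFS fail/out derivation:
  fail(1) 'b': from fail(0)=0 chase 'b': 0 ⇒ 0;  out=∅∪out(0)=∅
  fail(6) 'c': from fail(0)=0 chase 'c': 0 ⇒ 0;  out=∅∪out(0)=∅
  fail(22) 'a': from fail(0)=0 chase 'a': 0 ⇒ 0;  out=∅∪out(0)=∅
  fail(2) 'bc': from fail(1)=0 chase 'c': 0 ⇒ 6;  out=∅∪out(6)=∅
  fail(7) 'cb': from fail(6)=0 chase 'b': 0 ⇒ 1;  out=∅∪out(1)=∅
  fail(11) 'cc': from fail(6)=0 chase 'c': 0 ⇒ 6;  out=∅∪out(6)=∅
  fail(15) 'ba': from fail(1)=0 chase 'a': 0 ⇒ 22;  out=∅∪out(22)=∅
  fail(20) 'ca': from fail(6)=0 chase 'a': 0 ⇒ 22;  out=∅∪out(22)=∅
  fail(23) 'ab': from fail(22)=0 chase 'b': 0 ⇒ 1;  out=∅∪out(1)=∅
  fail(3) 'bca': from fail(2)=6 chase 'a': 6 ⇒ 20;  out=∅∪out(20)=∅
  fail(8) 'cba': from fail(7)=1 chase 'a': 1 ⇒ 15;  out=∅∪out(15)=∅
  fail(12) 'cca': from fail(11)=6 chase 'a': 6 ⇒ 20;  out=∅∪out(20)=∅
  fail(16) 'bab': from fail(15)=22 chase 'b': 22 ⇒ 23;  out=∅∪out(23)=∅
  fail(21) 'cab': from fail(20)=22 chase 'b': 22 ⇒ 23;  out={4}∪out(23)={4}
  fail(24) 'aba': from fail(23)=1 chase 'a': 1 ⇒ 15;  out={5}∪out(15)={5}
  fail(25) 'abc': from fail(23)=1 chase 'c': 1 ⇒ 2;  out={6}∪out(2)={6}
  fail(4) 'bcaa': from fail(3)=20 chase 'a': 20→22→0 ⇒ 22;  out=∅∪out(22)=∅
  fail(9) 'cbab': from fail(8)=15 chase 'b': 15 ⇒ 16;  out=∅∪out(16)=∅
  fail(13) 'ccac': from fail(12)=20 chase 'c': 20→22→0 ⇒ 6;  out=∅∪out(6)=∅
  fail(17) 'babb': from fail(16)=23 chase 'b': 23→1→0 ⇒ 1;  out=∅∪out(1)=∅
  fail(5) 'bcaac': from fail(4)=22 chase 'c': 22→0 ⇒ 6;  out={0}∪out(6)={0}
  fail(10) 'cbabc': from fail(9)=16 chase 'c': 16→23 ⇒ 25;  out={1}∪out(25)={1,6}
  fail(14) 'ccacc': from fail(13)=6 chase 'c': 6 ⇒ 11;  out={2}∪out(11)={2}
  fail(18) 'babbb': from fail(17)=1 chase 'b': 1→0 ⇒ 1;  out=∅∪out(1)=∅
  fail(19) 'babbbb': from fail(18)=1 chase 'b': 1→0 ⇒ 1;  out={3}∪out(1)={3}

Run:
i=0 'b': node 0→1
i=1 'a': node 1→15
i=2 'b': node 15→16
i=3 'b': node 16→17
i=4 'c': node 17→2 ·f
i=5 'b': node 2→7 ·f
i=6 'c': node 7→2 ·f
i=7 'c': node 2→11 ·f
i=8 'a': node 11→12
i=9 'c': node 12→13
i=10 'c': node 13→14  emit P2@[6:10]
i=11 'b': node 14→7 ·f
i=12 'a': node 7→8
i=13 'b': node 8→9
i=14 'b': node 9→17 ·f
i=15 'b': node 17→18
i=16 'b': node 18→19  emit P3@[11:16]
i=17 'a': node 19→15 ·f
i=18 'c': node 15→6 ·f
i=19 'a': node 6→20
i=20 'c': node 20→6 ·f
i=21 'b': node 6→7
i=22 'a': node 7→8
i=23 'b': node 8→9
i=24 'c': node 9→10  emit P1@[20:24],P6@[22:24]
i=25 'c': node 10→11 ·f
i=26 'a': node 11→12
i=27 'b': node 12→21 ·f  emit P4@[25:27]
i=28 'c': node 21→25 ·f  emit P6@[26:28]
i=29 'a': node 25→3 ·f
i=30 'a': node 3→4
i=31 'c': node 4→5  emit P0@[27:31]
i=32 'a': node 5→20 ·f
i=33 'c': node 20→6 ·f
i=34 'b': node 6→7
i=35 'a': node 7→8
i=36 'c': node 8→6 ·f
i=37 'b': node 6→7
i=38 'a': node 7→8
i=39 'b': node 8→9

Matches: [[10,2],[16,3],[24,1],[24,6],[27,4],[28,6],[31,0]]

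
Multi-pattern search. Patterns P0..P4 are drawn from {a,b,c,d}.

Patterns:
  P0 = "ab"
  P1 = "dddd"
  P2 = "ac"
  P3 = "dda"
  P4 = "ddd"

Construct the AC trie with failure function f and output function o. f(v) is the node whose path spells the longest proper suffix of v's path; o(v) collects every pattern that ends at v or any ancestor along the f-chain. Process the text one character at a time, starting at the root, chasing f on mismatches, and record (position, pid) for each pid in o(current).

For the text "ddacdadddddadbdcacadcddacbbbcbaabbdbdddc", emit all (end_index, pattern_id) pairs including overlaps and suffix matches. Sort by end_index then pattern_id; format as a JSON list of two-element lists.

Build:
Trie nodes:
  n0 'ε': a→1 d→3
  n1 'a': b→2 c→7
  n2 'ab': ·  ←P0
  n3 'd': d→4
  n4 'dd': a→8 d→5
  n5 'ddd': d→6  ←P4
  n6 'dddd': ·  ←P1
  n7 'ac': ·  ←P2
  n8 'dda': ·  ←P3

BFS fail/out derivation:
  n1('a'): parent n0 fail=0; on 'a' 0 → fail=0;  out ∅∪∅=∅
  n3('d'): parent n0 fail=0; on 'd' 0 → fail=0;  out ∅∪∅=∅
  n2('ab'): parent n1 fail=0; on 'b' 0 → fail=0;  out {0}∪∅={0}
  n4('dd'): parent n3 fail=0; on 'd' 0 → fail=3;  out ∅∪∅=∅
  n7('ac'): parent n1 fail=0; on 'c' 0 → fail=0;  out {2}∪∅={2}
  n5('ddd'): parent n4 fail=3; on 'd' 3 → fail=4;  out {4}∪∅={4}
  n8('dda'): parent n4 fail=3; on 'a' 3→0 → fail=1;  out {3}∪∅={3}
  n6('dddd'): parent n5 fail=4; on 'd' 4 → fail=5;  out {1}∪{4}={1,4}

Text stream:
pos 0 'd': at 3
pos 1 'd': at 4
pos 2 'a': at 8  emit P3@[0:2]
pos 3 'c': at 7 (fail-walked)  emit P2@[2:3]
pos 4 'd': at 3 (fail-walked)
pos 5 'a': at 1 (fail-walked)
pos 6 'd': at 3 (fail-walked)
pos 7 'd': at 4
pos 8 'd': at 5  emit P4@[6:8]
pos 9 'd': at 6  emit P1@[6:9],P4@[7:9]
pos 10 'd': at 6 (fail-walked)  emit P1@[7:10],P4@[8:10]
pos 11 'a': at 8 (fail-walked)  emit P3@[9:11]
pos 12 'd': at 3 (fail-walked)
pos 13 'b': at 0 (fail-walked)
pos 14 'd': at 3
pos 15 'c': at 0 (fail-walked)
pos 16 'a': at 1
pos 17 'c': at 7  emit P2@[16:17]
pos 18 'a': at 1 (fail-walked)
pos 19 'd': at 3 (fail-walked)
pos 20 'c': at 0 (fail-walked)
pos 21 'd': at 3
pos 22 'd': at 4
pos 23 'a': at 8  emit P3@[21:23]
pos 24 'c': at 7 (fail-walked)  emit P2@[23:24]
pos 25 'b': at 0 (fail-walked)
pos 26 'b': at 0
pos 27 'b': at 0
pos 28 'c': at 0
pos 29 'b': at 0
pos 30 'a': at 1
pos 31 'a': at 1 (fail-walked)
pos 32 'b': at 2  emit P0@[31:32]
pos 33 'b': at 0 (fail-walked)
pos 34 'd': at 3
pos 35 'b': at 0 (fail-walked)
pos 36 'd': at 3
pos 37 'd': at 4
pos 38 'd': at 5  emit P4@[36:38]
pos 39 'c': at 0 (fail-walked)

All matches (sorted): [[2,3],[3,2],[8,4],[9,1],[9,4],[10,1],[10,4],[11,3],[17,2],[23,3],[24,2],[32,0],[38,4]]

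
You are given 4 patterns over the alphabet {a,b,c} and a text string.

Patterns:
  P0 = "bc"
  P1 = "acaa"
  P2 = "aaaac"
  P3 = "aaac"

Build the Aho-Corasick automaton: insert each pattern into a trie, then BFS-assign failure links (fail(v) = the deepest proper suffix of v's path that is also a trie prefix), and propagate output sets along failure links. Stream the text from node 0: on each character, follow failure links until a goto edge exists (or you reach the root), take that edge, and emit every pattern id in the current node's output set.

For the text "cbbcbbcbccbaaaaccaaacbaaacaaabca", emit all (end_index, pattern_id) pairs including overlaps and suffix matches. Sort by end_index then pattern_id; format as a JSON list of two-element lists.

Build automaton:
Trie nodes:
  0='ε' goto a→3 b→1
  1='b' goto c→2
  2='bc' goto ·  [P0 ends]
  3='a' goto a→7 c→4
  4='ac' goto a→5
  5='aca' goto a→6
  6='acaa' goto ·  [P1 ends]
  7='aa' goto a→8
  8='aaa' goto a→9 c→11
  9='aaaa' goto c→10
  10='aaaac' goto ·  [P2 ends]
  11='aaac' goto ·  [P3 ends]

BFS fail/out derivation:
  fail(1) 'b': from fail(0)=0 chase 'b': 0 ⇒ 0;  out=∅∪out(0)=∅
  fail(3) 'a': from fail(0)=0 chase 'a': 0 ⇒ 0;  out=∅∪out(0)=∅
  fail(2) 'bc': from fail(1)=0 chase 'c': 0 ⇒ 0;  out={0}∪out(0)={0}
  fail(4) 'ac': from fail(3)=0 chase 'c': 0 ⇒ 0;  out=∅∪out(0)=∅
  fail(7) 'aa': from fail(3)=0 chase 'a': 0 ⇒ 3;  out=∅∪out(3)=∅
  fail(5) 'aca': from fail(4)=0 chase 'a': 0 ⇒ 3;  out=∅∪out(3)=∅
  fail(8) 'aaa': from fail(7)=3 chase 'a': 3 ⇒ 7;  out=∅∪out(7)=∅
  fail(6) 'acaa': from fail(5)=3 chase 'a': 3 ⇒ 7;  out={1}∪out(7)={1}
  fail(9) 'aaaa': from fail(8)=7 chase 'a': 7 ⇒ 8;  out=∅∪out(8)=∅
  fail(11) 'aaac': from fail(8)=7 chase 'c': 7→3 ⇒ 4;  out={3}∪out(4)={3}
  fail(10) 'aaaac': from fail(9)=8 chase 'c': 8 ⇒ 11;  out={2}∪out(11)={2,3}

Text stream:
pos 0 'c': at 0
pos 1 'b': at 1
pos 2 'b': at 1 (fail-walked)
pos 3 'c': at 2  emit P0@[2:3]
pos 4 'b': at 1 (fail-walked)
pos 5 'b': at 1 (fail-walked)
pos 6 'c': at 2  emit P0@[5:6]
pos 7 'b': at 1 (fail-walked)
pos 8 'c': at 2  emit P0@[7:8]
pos 9 'c': at 0 (fail-walked)
pos 10 'b': at 1
pos 11 'a': at 3 (fail-walked)
pos 12 'a': at 7
pos 13 'a': at 8
pos 14 'a': at 9
pos 15 'c': at 10  emit P2@[11:15],P3@[12:15]
pos 16 'c': at 0 (fail-walked)
pos 17 'a': at 3
pos 18 'a': at 7
pos 19 'a': at 8
pos 20 'c': at 11  emit P3@[17:20]
pos 21 'b': at 1 (fail-walked)
pos 22 'a': at 3 (fail-walked)
pos 23 'a': at 7
pos 24 'a': at 8
pos 25 'c': at 11  emit P3@[22:25]
pos 26 'a': at 5 (fail-walked)
pos 27 'a': at 6  emit P1@[24:27]
pos 28 'a': at 8 (fail-walked)
pos 29 'b': at 1 (fail-walked)
pos 30 'c': at 2  emit P0@[29:30]
pos 31 'a': at 3 (fail-walked)

Matches: [[3,0],[6,0],[8,0],[15,2],[15,3],[20,3],[25,3],[27,1],[30,0]]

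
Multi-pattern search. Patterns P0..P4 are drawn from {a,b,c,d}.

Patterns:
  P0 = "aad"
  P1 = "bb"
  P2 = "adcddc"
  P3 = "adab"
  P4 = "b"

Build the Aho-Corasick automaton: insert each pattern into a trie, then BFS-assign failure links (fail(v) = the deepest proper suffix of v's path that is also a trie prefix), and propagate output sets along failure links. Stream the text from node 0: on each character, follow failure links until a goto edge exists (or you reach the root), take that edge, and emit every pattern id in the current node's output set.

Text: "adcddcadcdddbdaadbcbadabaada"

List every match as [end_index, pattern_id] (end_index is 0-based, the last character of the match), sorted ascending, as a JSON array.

Build:
Trie (insert patterns):
  0='ε' goto a→1 b→4
  1='a' goto a→2 d→6
  2='aa' goto d→3
  3='aad' goto ·  ←P0
  4='b' goto b→5  ←P4
  5='bb' goto ·  ←P1
  6='ad' goto a→11 c→7
  7='adc' goto d→8
  8='adcd' goto d→9
  9='adcdd' goto c→10
  10='adcddc' goto ·  ←P2
  11='ada' goto b→12
  12='adab' goto ·  ←P3

BFS fail/out derivation:
  n1('a'): parent n0 fail=0; on 'a' 0 → fail=0;  out ∅∪∅=∅
  n4('b'): parent n0 fail=0; on 'b' 0 → fail=0;  out {4}∪∅={4}
  n2('aa'): parent n1 fail=0; on 'a' 0 → fail=1;  out ∅∪∅=∅
  n5('bb'): parent n4 fail=0; on 'b' 0 → fail=4;  out {1}∪{4}={1,4}
  n6('ad'): parent n1 fail=0; on 'd' 0 → fail=0;  out ∅∪∅=∅
  n3('aad'): parent n2 fail=1; on 'd' 1 → fail=6;  out {0}∪∅={0}
  n7('adc'): parent n6 fail=0; on 'c' 0 → fail=0;  out ∅∪∅=∅
  n11('ada'): parent n6 fail=0; on 'a' 0 → fail=1;  out ∅∪∅=∅
  n8('adcd'): parent n7 fail=0; on 'd' 0 → fail=0;  out ∅∪∅=∅
  n12('adab'): parent n11 fail=1; on 'b' 1→0 → fail=4;  out {3}∪{4}={3,4}
  n9('adcdd'): parent n8 fail=0; on 'd' 0 → fail=0;  out ∅∪∅=∅
  n10('adcddc'): parent n9 fail=0; on 'c' 0 → fail=0;  out {2}∪∅={2}

Run:
pos 0 'a': at 1
pos 1 'd': at 6
pos 2 'c': at 7
pos 3 'd': at 8
pos 4 'd': at 9
pos 5 'c': at 10  emit P2@[0:5]
pos 6 'a': at 1 ·f
pos 7 'd': at 6
pos 8 'c': at 7
pos 9 'd': at 8
pos 10 'd': at 9
pos 11 'd': at 0 ·f
pos 12 'b': at 4  emit P4@[12:12]
pos 13 'd': at 0 ·f
pos 14 'a': at 1
pos 15 'a': at 2
pos 16 'd': at 3  emit P0@[14:16]
pos 17 'b': at 4 ·f  emit P4@[17:17]
pos 18 'c': at 0 ·f
pos 19 'b': at 4  emit P4@[19:19]
pos 20 'a': at 1 ·f
pos 21 'd': at 6
pos 22 'a': at 11
pos 23 'b': at 12  emit P3@[20:23],P4@[23:23]
pos 24 'a': at 1 ·f
pos 25 'a': at 2
pos 26 'd': at 3  emit P0@[24:26]
pos 27 'a': at 11 ·f

Matches: [[5,2],[12,4],[16,0],[17,4],[19,4],[23,3],[23,4],[26,0]]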